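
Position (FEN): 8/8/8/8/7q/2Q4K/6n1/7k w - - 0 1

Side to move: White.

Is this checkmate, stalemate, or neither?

White to move; white king on h3.
In check: yes, from the black queen on h4.
King squares — g2: attacked by Kh1; h2: attacked by Kh1; g3: attacked by Qh4; g4: attacked by Qh4; h4: attacked by Ng2.
Legal moves for White: none.
In check with no legal moves → checkmate.

checkmate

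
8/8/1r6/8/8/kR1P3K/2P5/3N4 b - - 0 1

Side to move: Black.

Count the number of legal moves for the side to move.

3

Black to move; king on a3.
In check: yes, from the white rook on b3.
Legal moves: Ka4, Ka2, Rxb3.
Count: 3.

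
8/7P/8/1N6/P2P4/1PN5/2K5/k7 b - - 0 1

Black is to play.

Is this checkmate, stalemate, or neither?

stalemate

Black to move; black king on a1.
In check: no.
King squares — b1: attacked by Kc2; a2: attacked by Nc3; b2: attacked by Kc2.
Legal moves for Black: none.
Not in check and no legal moves → stalemate.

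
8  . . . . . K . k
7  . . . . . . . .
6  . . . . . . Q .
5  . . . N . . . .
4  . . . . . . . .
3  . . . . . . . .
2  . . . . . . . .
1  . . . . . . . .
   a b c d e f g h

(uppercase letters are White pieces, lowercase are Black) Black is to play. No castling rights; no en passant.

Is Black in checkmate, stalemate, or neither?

stalemate

Black to move; black king on h8.
In check: no.
King squares — g7: attacked by Qg6; h7: attacked by Qg6; g8: attacked by Qg6.
Legal moves for Black: none.
Not in check and no legal moves → stalemate.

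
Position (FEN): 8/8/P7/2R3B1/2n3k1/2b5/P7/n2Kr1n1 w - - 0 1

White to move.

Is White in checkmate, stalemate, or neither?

checkmate

White to move; white king on d1.
In check: yes, from the black rook on e1.
King squares — c1: attacked by Re1; e1: attacked by Bc3; c2: attacked by Na1; d2: attacked by Bc3; e2: attacked by Re1.
Legal moves for White: none.
In check with no legal moves → checkmate.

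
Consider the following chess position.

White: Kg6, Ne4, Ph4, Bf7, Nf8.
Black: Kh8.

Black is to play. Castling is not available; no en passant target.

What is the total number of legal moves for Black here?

0

Black to move; king on h8.
In check: no.
Legal moves: none.
Count: 0.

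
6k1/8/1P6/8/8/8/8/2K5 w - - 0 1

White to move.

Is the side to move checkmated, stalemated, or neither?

neither

White to move; white king on c1.
In check: no.
Legal moves for White: Kd2, Kc2, Kb2, Kd1, Kb1, b7.
White has 6 legal moves and is not in check → neither.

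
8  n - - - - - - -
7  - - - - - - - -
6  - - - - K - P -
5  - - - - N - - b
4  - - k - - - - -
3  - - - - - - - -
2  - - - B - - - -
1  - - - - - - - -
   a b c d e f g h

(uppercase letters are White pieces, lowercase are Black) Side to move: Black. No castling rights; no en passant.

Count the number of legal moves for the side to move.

Black to move; king on c4.
In check: yes, from the white knight on e5.
Legal moves: Kc5, Kb5, Kd4, Kb3.
Count: 4.

4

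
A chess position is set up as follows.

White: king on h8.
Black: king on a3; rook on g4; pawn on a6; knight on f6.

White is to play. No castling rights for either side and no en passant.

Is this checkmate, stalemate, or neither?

stalemate

White to move; white king on h8.
In check: no.
King squares — g7: attacked by Rg4; h7: attacked by Nf6; g8: attacked by Rg4.
Legal moves for White: none.
Not in check and no legal moves → stalemate.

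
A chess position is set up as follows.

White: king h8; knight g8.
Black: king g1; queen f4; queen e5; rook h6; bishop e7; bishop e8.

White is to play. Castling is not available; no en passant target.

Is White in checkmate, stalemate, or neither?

White to move; white king on h8.
In check: yes, from the black queen on e5 and the black rook on h6.
King squares — g7: attacked by Qe5; h7: attacked by Rh6; g8: own knight.
Legal moves for White: none.
In check with no legal moves → checkmate.

checkmate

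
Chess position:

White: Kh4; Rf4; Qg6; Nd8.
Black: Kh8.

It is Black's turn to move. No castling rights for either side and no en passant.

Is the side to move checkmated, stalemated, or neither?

stalemate

Black to move; black king on h8.
In check: no.
King squares — g7: attacked by Qg6; h7: attacked by Qg6; g8: attacked by Qg6.
Legal moves for Black: none.
Not in check and no legal moves → stalemate.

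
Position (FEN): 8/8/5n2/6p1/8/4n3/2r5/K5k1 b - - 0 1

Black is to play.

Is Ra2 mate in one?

no

After Ra2: white king on a1; in check: yes, from the black rook on a2.
White has 2 legal replies: Kxa2, Kb1.
In check but a legal move exists → not checkmate.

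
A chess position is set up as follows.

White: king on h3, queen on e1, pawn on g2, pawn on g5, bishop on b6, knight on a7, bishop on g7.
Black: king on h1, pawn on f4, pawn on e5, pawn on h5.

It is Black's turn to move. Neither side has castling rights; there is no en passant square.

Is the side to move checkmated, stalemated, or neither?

Black to move; black king on h1.
In check: yes, from the white queen on e1.
King squares — g1: attacked by Qe1; g2: attacked by Kh3; h2: attacked by Kh3.
Legal moves for Black: none.
In check with no legal moves → checkmate.

checkmate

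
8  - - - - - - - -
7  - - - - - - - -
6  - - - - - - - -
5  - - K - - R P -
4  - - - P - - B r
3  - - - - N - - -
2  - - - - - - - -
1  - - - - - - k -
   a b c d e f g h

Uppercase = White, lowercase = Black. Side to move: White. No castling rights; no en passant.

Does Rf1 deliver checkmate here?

After Rf1: black king on g1; in check: yes, from the white rook on f1.
Black has 1 legal reply: Kh2.
In check but a legal move exists → not checkmate.

no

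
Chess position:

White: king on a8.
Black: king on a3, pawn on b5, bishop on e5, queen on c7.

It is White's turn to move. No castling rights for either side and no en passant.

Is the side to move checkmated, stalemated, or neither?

White to move; white king on a8.
In check: no.
King squares — a7: attacked by Qc7; b7: attacked by Qc7; b8: attacked by Qc7.
Legal moves for White: none.
Not in check and no legal moves → stalemate.

stalemate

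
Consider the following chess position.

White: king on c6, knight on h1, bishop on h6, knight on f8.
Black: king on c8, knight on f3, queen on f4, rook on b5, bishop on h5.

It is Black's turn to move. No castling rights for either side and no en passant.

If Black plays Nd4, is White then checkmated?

After Nd4: white king on c6; in check: yes, from the black knight on d4.
King squares — b5: attacked by Nd4; c5: attacked by Rb5; d5: attacked by Rb5; b6: attacked by Rb5; d6: attacked by Qf4; b7: attacked by Rb5; c7: attacked by Qf4; d7: attacked by Kc8.
White has no legal moves → checkmate.

yes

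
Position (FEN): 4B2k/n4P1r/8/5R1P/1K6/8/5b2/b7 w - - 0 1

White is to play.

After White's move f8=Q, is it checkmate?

yes

After f8=Q: black king on h8; in check: yes, from the white queen on f8.
King squares — g7: attacked by Qf8; h7: own rook; g8: attacked by Qf8.
Black has no legal moves → checkmate.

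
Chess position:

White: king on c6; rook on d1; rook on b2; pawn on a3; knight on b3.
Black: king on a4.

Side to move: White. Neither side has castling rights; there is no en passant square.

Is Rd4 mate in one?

After Rd4: black king on a4; in check: yes, from the white rook on d4.
Black has 1 legal reply: Kxa3.
In check but a legal move exists → not checkmate.

no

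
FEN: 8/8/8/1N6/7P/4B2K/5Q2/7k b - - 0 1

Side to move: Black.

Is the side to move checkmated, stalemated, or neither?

Black to move; black king on h1.
In check: no.
King squares — g1: attacked by Qf2; g2: attacked by Qf2; h2: attacked by Qf2.
Legal moves for Black: none.
Not in check and no legal moves → stalemate.

stalemate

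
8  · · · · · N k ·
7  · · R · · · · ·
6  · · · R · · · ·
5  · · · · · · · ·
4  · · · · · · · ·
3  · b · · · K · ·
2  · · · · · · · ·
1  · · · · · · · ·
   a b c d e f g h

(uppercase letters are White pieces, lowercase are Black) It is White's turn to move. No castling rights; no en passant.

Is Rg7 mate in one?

After Rg7: black king on g8; in check: yes, from the white rook on g7.
Black has 3 legal replies: Kh8, Kxf8, Kxg7.
In check but a legal move exists → not checkmate.

no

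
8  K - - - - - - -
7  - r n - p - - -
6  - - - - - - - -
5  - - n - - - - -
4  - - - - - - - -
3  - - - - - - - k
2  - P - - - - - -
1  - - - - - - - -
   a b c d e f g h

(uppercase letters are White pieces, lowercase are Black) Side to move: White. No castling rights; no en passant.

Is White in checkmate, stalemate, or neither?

checkmate

White to move; white king on a8.
In check: yes, from the black knight on c7.
King squares — a7: attacked by Rb7; b7: attacked by Nc5; b8: attacked by Rb7.
Legal moves for White: none.
In check with no legal moves → checkmate.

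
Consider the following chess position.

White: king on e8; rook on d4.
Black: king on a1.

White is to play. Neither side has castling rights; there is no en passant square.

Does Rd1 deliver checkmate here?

After Rd1: black king on a1; in check: yes, from the white rook on d1.
Black has 2 legal replies: Kb2, Ka2.
In check but a legal move exists → not checkmate.

no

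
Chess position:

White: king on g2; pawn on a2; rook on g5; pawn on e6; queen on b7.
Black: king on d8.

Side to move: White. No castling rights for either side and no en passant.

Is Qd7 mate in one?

yes

After Qd7: black king on d8; in check: yes, from the white queen on d7.
King squares — c7: attacked by Qd7; d7: attacked by Pe6; e7: attacked by Qd7; c8: attacked by Qd7; e8: attacked by Qd7.
Black has no legal moves → checkmate.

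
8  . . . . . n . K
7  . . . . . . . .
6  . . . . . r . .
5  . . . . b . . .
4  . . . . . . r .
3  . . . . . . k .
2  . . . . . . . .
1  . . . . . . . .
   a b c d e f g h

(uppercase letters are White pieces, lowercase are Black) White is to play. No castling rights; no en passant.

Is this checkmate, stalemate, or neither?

White to move; white king on h8.
In check: no.
King squares — g7: attacked by Rg4; h7: attacked by Nf8; g8: attacked by Rg4.
Legal moves for White: none.
Not in check and no legal moves → stalemate.

stalemate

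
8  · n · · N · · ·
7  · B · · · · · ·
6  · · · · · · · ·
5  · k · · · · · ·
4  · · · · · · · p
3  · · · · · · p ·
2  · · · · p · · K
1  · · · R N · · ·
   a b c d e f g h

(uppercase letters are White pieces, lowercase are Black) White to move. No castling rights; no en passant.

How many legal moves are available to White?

White to move; king on h2.
In check: yes, from the black pawn on g3.
Legal moves: Kh3, Kg2, Kh1, Kg1.
Count: 4.

4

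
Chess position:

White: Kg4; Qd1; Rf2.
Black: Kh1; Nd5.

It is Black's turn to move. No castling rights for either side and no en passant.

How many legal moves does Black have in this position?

Black to move; king on h1.
In check: yes, from the white queen on d1.
Legal moves: none.
Count: 0.

0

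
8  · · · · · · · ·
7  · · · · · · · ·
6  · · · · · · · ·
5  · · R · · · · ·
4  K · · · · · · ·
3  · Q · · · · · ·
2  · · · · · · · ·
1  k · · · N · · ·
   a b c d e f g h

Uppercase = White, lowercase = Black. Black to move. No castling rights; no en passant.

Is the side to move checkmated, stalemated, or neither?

stalemate

Black to move; black king on a1.
In check: no.
King squares — b1: attacked by Qb3; a2: attacked by Qb3; b2: attacked by Qb3.
Legal moves for Black: none.
Not in check and no legal moves → stalemate.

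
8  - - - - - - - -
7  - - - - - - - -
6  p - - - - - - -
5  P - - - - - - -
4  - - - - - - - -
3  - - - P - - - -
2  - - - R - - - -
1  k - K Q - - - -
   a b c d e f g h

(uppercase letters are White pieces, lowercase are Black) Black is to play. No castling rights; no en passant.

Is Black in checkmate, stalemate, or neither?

Black to move; black king on a1.
In check: no.
King squares — b1: attacked by Kc1; a2: attacked by Rd2; b2: attacked by Kc1.
Legal moves for Black: none.
Not in check and no legal moves → stalemate.

stalemate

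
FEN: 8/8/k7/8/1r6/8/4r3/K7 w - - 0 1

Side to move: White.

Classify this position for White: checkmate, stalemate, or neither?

stalemate

White to move; white king on a1.
In check: no.
King squares — b1: attacked by Rb4; a2: attacked by Re2; b2: attacked by Re2.
Legal moves for White: none.
Not in check and no legal moves → stalemate.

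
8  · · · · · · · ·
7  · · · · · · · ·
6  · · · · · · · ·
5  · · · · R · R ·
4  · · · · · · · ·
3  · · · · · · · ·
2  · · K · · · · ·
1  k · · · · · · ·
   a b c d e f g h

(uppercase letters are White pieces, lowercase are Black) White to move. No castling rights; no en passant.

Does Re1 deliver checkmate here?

After Re1: black king on a1; in check: yes, from the white rook on e1.
Black has 1 legal reply: Ka2.
In check but a legal move exists → not checkmate.

no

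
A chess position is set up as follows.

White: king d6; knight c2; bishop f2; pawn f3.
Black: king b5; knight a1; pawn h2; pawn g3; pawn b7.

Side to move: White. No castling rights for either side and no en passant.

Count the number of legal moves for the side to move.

21

White to move; king on d6.
In check: no.
Legal moves: Ke7, Kd7, Kc7, Ke6, Ke5, Kd5, Ba7, Bb6, Bc5, Bd4, Bxg3, Be3, Bg1, Be1, Nd4+, Nb4, Ne3, Na3+, Ne1, Nxa1, f4.
Count: 21.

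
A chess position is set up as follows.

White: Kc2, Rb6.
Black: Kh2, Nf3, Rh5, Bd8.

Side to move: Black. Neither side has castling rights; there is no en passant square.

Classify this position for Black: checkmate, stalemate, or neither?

Black to move; black king on h2.
In check: no.
Legal moves for Black include: Be7, Bc7, Bf6, Bxb6, Bg5, Bh4, Rh8, Rh7, Rh6, Rg5, Rf5, Re5, Rd5, Rc5+, Rb5, Ra5, Rh4, Rh3, ... (list truncated; more exist).
Black has legal moves and is not in check → neither.

neither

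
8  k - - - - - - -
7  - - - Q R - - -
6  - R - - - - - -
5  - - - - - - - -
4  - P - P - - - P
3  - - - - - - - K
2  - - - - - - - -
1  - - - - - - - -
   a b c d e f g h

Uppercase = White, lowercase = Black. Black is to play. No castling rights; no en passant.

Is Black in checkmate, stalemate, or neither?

stalemate

Black to move; black king on a8.
In check: no.
King squares — a7: attacked by Qd7; b7: attacked by Rb6; b8: attacked by Rb6.
Legal moves for Black: none.
Not in check and no legal moves → stalemate.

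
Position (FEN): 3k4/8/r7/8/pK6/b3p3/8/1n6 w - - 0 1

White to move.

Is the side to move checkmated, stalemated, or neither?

neither

White to move; white king on b4.
In check: yes, from the black bishop on a3.
Legal moves for White: Kb5, Kc4.
White is in check but has 2 legal moves → neither.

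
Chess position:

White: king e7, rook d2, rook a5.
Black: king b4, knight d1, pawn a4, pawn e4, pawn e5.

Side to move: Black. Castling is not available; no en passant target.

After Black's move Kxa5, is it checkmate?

no

After Kxa5: white king on e7; in check: no.
White is not in check, so this cannot be checkmate.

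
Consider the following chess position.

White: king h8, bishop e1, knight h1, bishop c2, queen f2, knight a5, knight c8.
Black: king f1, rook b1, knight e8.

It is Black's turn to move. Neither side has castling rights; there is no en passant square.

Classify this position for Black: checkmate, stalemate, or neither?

checkmate

Black to move; black king on f1.
In check: yes, from the white queen on f2.
King squares — e1: attacked by Qf2; g1: attacked by Qf2; e2: attacked by Qf2; f2: attacked by Be1; g2: attacked by Qf2.
Legal moves for Black: none.
In check with no legal moves → checkmate.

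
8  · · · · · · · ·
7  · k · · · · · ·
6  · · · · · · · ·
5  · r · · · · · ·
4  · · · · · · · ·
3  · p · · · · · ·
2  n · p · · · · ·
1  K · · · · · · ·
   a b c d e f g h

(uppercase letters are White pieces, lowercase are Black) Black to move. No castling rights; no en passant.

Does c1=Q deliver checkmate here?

yes

After c1=Q: white king on a1; in check: yes, from the black queen on c1.
King squares — b1: attacked by Qc1; a2: attacked by Pb3; b2: attacked by Qc1.
White has no legal moves → checkmate.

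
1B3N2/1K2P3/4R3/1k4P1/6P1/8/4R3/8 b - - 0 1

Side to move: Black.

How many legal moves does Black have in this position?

5

Black to move; king on b5.
In check: no.
Legal moves: Kc5, Ka5, Kc4, Kb4, Ka4.
Count: 5.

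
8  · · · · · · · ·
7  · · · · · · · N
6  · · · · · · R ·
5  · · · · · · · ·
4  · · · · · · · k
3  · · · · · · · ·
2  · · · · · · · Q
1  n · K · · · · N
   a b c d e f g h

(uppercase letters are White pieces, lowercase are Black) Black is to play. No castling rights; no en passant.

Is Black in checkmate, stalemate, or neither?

checkmate

Black to move; black king on h4.
In check: yes, from the white queen on h2.
King squares — g3: attacked by Nh1; h3: attacked by Qh2; g4: attacked by Rg6; g5: attacked by Rg6; h5: attacked by Qh2.
Legal moves for Black: none.
In check with no legal moves → checkmate.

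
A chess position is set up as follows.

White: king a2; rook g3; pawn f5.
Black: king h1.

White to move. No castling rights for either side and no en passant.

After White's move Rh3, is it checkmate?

After Rh3: black king on h1; in check: yes, from the white rook on h3.
Black has 2 legal replies: Kg2, Kg1.
In check but a legal move exists → not checkmate.

no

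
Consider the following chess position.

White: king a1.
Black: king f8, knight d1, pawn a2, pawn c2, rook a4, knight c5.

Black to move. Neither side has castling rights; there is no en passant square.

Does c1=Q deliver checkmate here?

After c1=Q: white king on a1; in check: yes, from the black queen on c1.
King squares — b1: attacked by Qc1; a2: attacked by Ra4; b2: attacked by Qc1.
White has no legal moves → checkmate.

yes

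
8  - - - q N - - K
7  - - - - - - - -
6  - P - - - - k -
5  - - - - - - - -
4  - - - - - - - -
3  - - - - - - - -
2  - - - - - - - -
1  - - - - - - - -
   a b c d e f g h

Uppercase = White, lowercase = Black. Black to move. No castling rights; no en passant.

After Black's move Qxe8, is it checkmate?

yes

After Qxe8: white king on h8; in check: yes, from the black queen on e8.
King squares — g7: attacked by Kg6; h7: attacked by Kg6; g8: attacked by Qe8.
White has no legal moves → checkmate.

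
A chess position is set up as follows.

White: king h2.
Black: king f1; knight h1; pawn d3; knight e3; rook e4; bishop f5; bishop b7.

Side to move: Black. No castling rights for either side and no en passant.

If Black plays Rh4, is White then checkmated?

yes

After Rh4: white king on h2; in check: yes, from the black rook on h4.
King squares — g1: attacked by Kf1; h1: attacked by Rh4; g2: attacked by Kf1; g3: attacked by Nh1; h3: attacked by Rh4.
White has no legal moves → checkmate.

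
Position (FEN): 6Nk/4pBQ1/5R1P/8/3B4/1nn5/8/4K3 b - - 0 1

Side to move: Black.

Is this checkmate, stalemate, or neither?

checkmate

Black to move; black king on h8.
In check: yes, from the white queen on g7.
King squares — g7: attacked by Ph6; h7: attacked by Qg7; g8: attacked by Bf7.
Legal moves for Black: none.
In check with no legal moves → checkmate.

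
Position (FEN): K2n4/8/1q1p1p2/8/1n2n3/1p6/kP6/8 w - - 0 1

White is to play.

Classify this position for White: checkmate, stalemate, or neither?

White to move; white king on a8.
In check: no.
King squares — a7: attacked by Qb6; b7: attacked by Qb6; b8: attacked by Qb6.
Legal moves for White: none.
Not in check and no legal moves → stalemate.

stalemate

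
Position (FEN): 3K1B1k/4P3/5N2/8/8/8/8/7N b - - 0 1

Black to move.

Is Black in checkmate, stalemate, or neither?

stalemate

Black to move; black king on h8.
In check: no.
King squares — g7: attacked by Bf8; h7: attacked by Nf6; g8: attacked by Nf6.
Legal moves for Black: none.
Not in check and no legal moves → stalemate.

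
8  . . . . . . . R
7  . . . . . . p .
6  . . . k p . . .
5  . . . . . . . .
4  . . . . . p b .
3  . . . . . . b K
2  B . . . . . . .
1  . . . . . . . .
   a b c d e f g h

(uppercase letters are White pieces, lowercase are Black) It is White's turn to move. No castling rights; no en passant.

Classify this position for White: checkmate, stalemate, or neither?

neither

White to move; white king on h3.
In check: yes, from the black bishop on g4.
Legal moves for White: Kxg4, Kg2.
White is in check but has 2 legal moves → neither.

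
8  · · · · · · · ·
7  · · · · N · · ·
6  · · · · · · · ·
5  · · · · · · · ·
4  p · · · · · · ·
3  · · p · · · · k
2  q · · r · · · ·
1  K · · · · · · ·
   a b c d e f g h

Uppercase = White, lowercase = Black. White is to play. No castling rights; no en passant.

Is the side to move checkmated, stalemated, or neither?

White to move; white king on a1.
In check: yes, from the black queen on a2.
King squares — b1: attacked by Qa2; a2: attacked by Rd2; b2: attacked by Qa2.
Legal moves for White: none.
In check with no legal moves → checkmate.

checkmate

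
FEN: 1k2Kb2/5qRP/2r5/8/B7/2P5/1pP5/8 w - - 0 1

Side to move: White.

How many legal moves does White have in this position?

3

White to move; king on e8.
In check: yes, from the black queen on f7.
Legal moves: Kd8, Kxf7, Rxf7.
Count: 3.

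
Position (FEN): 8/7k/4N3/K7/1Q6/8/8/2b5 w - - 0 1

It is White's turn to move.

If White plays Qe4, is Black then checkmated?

After Qe4: black king on h7; in check: yes, from the white queen on e4.
Black has 3 legal replies: Kh8, Kg8, Kh6.
In check but a legal move exists → not checkmate.

no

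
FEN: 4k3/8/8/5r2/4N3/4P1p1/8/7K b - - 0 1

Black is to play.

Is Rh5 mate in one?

After Rh5: white king on h1; in check: yes, from the black rook on h5.
White has 2 legal replies: Kg2, Kg1.
In check but a legal move exists → not checkmate.

no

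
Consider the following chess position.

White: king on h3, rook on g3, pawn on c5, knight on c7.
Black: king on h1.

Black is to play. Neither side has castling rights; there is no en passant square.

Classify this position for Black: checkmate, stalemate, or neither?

Black to move; black king on h1.
In check: no.
King squares — g1: attacked by Rg3; g2: attacked by Rg3; h2: attacked by Kh3.
Legal moves for Black: none.
Not in check and no legal moves → stalemate.

stalemate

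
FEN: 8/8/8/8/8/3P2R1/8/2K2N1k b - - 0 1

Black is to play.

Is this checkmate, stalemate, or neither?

stalemate

Black to move; black king on h1.
In check: no.
King squares — g1: attacked by Rg3; g2: attacked by Rg3; h2: attacked by Nf1.
Legal moves for Black: none.
Not in check and no legal moves → stalemate.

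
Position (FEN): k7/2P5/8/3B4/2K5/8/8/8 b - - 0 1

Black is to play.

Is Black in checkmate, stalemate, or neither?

neither

Black to move; black king on a8.
In check: yes, from the white bishop on d5.
Legal moves for Black: Ka7.
Black is in check but has 1 legal move → neither.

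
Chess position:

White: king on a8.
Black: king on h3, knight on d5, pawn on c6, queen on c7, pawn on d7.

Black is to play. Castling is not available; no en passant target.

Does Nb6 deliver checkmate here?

yes

After Nb6: white king on a8; in check: yes, from the black knight on b6.
King squares — a7: attacked by Qc7; b7: attacked by Qc7; b8: attacked by Qc7.
White has no legal moves → checkmate.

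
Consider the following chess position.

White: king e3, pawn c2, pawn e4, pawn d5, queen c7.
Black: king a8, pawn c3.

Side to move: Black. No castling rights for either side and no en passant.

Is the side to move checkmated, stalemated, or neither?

stalemate

Black to move; black king on a8.
In check: no.
King squares — a7: attacked by Qc7; b7: attacked by Qc7; b8: attacked by Qc7.
Legal moves for Black: none.
Not in check and no legal moves → stalemate.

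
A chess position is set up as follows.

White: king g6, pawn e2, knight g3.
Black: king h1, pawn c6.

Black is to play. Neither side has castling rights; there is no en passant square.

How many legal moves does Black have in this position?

3

Black to move; king on h1.
In check: yes, from the white knight on g3.
Legal moves: Kh2, Kg2, Kg1.
Count: 3.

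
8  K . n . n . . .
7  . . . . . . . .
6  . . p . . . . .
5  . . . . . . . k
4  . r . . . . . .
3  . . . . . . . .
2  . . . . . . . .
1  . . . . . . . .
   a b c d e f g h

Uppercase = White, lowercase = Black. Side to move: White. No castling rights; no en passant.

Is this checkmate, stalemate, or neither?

White to move; white king on a8.
In check: no.
King squares — a7: attacked by Nc8; b7: attacked by Rb4; b8: attacked by Rb4.
Legal moves for White: none.
Not in check and no legal moves → stalemate.

stalemate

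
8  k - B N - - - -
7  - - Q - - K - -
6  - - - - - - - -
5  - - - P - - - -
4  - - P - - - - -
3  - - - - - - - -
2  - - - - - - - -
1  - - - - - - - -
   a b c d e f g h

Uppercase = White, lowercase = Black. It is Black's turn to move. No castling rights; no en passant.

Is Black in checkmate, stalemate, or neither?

Black to move; black king on a8.
In check: no.
King squares — a7: attacked by Qc7; b7: attacked by Qc7; b8: attacked by Qc7.
Legal moves for Black: none.
Not in check and no legal moves → stalemate.

stalemate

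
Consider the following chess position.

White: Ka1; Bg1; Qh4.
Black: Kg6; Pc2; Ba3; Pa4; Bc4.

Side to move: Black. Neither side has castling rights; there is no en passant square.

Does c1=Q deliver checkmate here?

After c1=Q: white king on a1; in check: yes, from the black queen on c1.
King squares — b1: attacked by Qc1; a2: attacked by Bc4; b2: attacked by Qc1.
White has no legal moves → checkmate.

yes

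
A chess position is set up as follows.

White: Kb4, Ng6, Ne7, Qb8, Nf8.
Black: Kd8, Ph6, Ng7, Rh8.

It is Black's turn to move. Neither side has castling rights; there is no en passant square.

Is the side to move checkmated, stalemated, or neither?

checkmate

Black to move; black king on d8.
In check: yes, from the white queen on b8.
King squares — c7: attacked by Qb8; d7: attacked by Nf8; e7: attacked by Ng6; c8: attacked by Ne7; e8: attacked by Qb8.
Legal moves for Black: none.
In check with no legal moves → checkmate.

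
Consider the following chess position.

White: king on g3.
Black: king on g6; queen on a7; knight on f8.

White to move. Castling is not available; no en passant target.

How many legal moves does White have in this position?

7

White to move; king on g3.
In check: no.
Legal moves: Kh4, Kg4, Kf4, Kh3, Kf3, Kh2, Kg2.
Count: 7.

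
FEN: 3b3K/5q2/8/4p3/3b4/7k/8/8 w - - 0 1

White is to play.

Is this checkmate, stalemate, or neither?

stalemate

White to move; white king on h8.
In check: no.
King squares — g7: attacked by Qf7; h7: attacked by Qf7; g8: attacked by Qf7.
Legal moves for White: none.
Not in check and no legal moves → stalemate.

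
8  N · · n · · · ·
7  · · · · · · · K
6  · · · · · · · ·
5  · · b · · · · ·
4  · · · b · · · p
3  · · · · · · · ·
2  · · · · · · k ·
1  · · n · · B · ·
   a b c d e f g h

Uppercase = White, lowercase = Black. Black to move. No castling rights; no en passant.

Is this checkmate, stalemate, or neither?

neither

Black to move; black king on g2.
In check: yes, from the white bishop on f1.
King squares — f1: available; g1: available; h1: available; f2: available; h2: available; f3: available; g3: available; h3: attacked by Bf1.
Legal moves for Black: Kg3, Kf3, Kh2, Kf2, Kh1, Kg1, Kxf1.
Black is in check but has 7 legal moves → neither.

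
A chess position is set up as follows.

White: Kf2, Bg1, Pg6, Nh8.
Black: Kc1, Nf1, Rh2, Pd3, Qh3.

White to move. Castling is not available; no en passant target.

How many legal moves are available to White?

White to move; king on f2.
In check: yes, from the black rook on h2.
Legal moves: Ke1, Bxh2.
Count: 2.

2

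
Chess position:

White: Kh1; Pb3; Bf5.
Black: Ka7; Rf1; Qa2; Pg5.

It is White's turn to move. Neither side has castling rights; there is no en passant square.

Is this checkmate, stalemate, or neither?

checkmate

White to move; white king on h1.
In check: yes, from the black rook on f1.
King squares — g1: attacked by Rf1; g2: attacked by Qa2; h2: attacked by Qa2.
Legal moves for White: none.
In check with no legal moves → checkmate.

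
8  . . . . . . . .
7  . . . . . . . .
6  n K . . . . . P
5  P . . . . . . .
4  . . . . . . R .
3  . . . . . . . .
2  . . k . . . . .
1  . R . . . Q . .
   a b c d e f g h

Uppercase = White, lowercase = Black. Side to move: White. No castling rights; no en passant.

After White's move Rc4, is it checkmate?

After Rc4: black king on c2; in check: yes, from the white rook on c4.
Black has 1 legal reply: Kd2.
In check but a legal move exists → not checkmate.

no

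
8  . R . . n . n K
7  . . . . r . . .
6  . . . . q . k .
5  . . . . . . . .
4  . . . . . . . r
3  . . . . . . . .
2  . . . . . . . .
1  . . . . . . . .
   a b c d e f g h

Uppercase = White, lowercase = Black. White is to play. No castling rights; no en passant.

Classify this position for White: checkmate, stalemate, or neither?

checkmate

White to move; white king on h8.
In check: yes, from the black rook on h4.
King squares — g7: attacked by Kg6; h7: attacked by Rh4; g8: attacked by Qe6.
Legal moves for White: none.
In check with no legal moves → checkmate.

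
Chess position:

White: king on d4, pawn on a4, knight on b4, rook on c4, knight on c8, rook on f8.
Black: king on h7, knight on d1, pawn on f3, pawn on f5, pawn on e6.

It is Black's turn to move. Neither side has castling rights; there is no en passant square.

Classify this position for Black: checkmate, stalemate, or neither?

Black to move; black king on h7.
In check: no.
Legal moves for Black: Kg7, Kh6, Kg6, Ne3, Nc3, Nf2, Nb2, e5+, f4, f2.
Black has 10 legal moves and is not in check → neither.

neither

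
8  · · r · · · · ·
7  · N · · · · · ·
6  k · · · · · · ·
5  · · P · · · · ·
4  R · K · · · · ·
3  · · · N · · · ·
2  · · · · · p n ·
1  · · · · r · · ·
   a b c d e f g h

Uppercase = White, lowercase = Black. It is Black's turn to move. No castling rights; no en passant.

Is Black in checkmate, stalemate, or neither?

Black to move; black king on a6.
In check: yes, from the white rook on a4.
King squares — a5: attacked by Ra4; b5: attacked by Kc4; b6: attacked by Pc5; a7: attacked by Ra4; b7: available.
Legal moves for Black: Kxb7.
Black is in check but has 1 legal move → neither.

neither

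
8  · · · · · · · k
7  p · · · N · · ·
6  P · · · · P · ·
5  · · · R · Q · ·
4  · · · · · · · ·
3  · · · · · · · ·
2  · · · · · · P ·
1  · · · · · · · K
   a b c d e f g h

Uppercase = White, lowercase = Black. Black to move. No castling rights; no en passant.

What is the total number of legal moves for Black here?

Black to move; king on h8.
In check: no.
Legal moves: none.
Count: 0.

0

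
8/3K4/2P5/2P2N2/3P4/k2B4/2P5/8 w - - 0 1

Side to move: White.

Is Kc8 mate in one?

no

After Kc8: black king on a3; in check: no.
Black is not in check, so this cannot be checkmate.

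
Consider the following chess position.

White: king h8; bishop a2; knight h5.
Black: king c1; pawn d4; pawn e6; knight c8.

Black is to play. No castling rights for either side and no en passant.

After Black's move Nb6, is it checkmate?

After Nb6: white king on h8; in check: no.
White is not in check, so this cannot be checkmate.

no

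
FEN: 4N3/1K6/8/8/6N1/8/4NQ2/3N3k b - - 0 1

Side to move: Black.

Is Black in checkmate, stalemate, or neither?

Black to move; black king on h1.
In check: no.
King squares — g1: attacked by Ne2; g2: attacked by Qf2; h2: attacked by Qf2.
Legal moves for Black: none.
Not in check and no legal moves → stalemate.

stalemate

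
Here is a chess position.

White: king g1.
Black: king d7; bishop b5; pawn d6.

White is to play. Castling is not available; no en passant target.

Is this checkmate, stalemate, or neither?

White to move; white king on g1.
In check: no.
Legal moves for White: Kh2, Kg2, Kf2, Kh1.
White has 4 legal moves and is not in check → neither.

neither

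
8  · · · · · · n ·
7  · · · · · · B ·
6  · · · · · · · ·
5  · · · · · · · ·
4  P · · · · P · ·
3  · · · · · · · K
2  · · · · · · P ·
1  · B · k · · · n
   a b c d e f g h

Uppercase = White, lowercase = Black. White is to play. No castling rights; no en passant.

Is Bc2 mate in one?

After Bc2: black king on d1; in check: yes, from the white bishop on c2.
Black has 5 legal replies: Ke2, Kd2, Kxc2, Ke1, Kc1.
In check but a legal move exists → not checkmate.

no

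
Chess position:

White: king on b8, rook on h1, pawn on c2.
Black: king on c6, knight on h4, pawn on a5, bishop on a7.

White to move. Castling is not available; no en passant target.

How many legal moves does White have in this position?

3

White to move; king on b8.
In check: yes, from the black bishop on a7.
Legal moves: Kc8, Ka8, Kxa7.
Count: 3.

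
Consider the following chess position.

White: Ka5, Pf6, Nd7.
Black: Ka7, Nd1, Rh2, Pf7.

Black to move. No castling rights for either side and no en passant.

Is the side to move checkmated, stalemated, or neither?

neither

Black to move; black king on a7.
In check: no.
Legal moves for Black include: Ka8, Kb7, Rh8, Rh7, Rh6, Rh5+, Rh4, Rh3, Rg2, Rf2, Re2, Rd2, Rc2, Rb2, Ra2+, Rh1, Ne3, Nc3, ... (list truncated; more exist).
Black has legal moves and is not in check → neither.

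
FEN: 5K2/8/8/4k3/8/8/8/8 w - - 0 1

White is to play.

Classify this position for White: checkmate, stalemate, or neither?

neither

White to move; white king on f8.
In check: no.
Legal moves for White: Kg8, Ke8, Kg7, Kf7, Ke7.
White has 5 legal moves and is not in check → neither.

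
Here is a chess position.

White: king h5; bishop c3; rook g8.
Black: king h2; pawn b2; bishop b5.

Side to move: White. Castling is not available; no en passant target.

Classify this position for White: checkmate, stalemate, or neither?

White to move; white king on h5.
In check: no.
Legal moves for White include: Rh8, Rf8, Re8, Rd8, Rc8, Rb8, Ra8, Rg7, Rg6, Rg5, Rg4, Rg3, Rg2+, Rg1, Kh6, Kg6, Kg5, Kh4, ... (list truncated; more exist).
White has legal moves and is not in check → neither.

neither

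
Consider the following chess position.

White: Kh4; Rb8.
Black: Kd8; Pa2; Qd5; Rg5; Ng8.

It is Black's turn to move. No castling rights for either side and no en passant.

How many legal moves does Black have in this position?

Black to move; king on d8.
In check: yes, from the white rook on b8.
Legal moves: Ke7, Kd7, Kc7.
Count: 3.

3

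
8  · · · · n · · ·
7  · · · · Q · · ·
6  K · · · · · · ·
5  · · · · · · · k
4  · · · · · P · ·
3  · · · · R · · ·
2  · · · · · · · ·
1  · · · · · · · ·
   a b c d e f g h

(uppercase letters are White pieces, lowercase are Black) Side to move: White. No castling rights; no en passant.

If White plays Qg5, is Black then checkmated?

After Qg5: black king on h5; in check: yes, from the white queen on g5.
King squares — g4: attacked by Qg5; h4: attacked by Qg5; g5: attacked by Pf4; g6: attacked by Qg5; h6: attacked by Qg5.
Black has no legal moves → checkmate.

yes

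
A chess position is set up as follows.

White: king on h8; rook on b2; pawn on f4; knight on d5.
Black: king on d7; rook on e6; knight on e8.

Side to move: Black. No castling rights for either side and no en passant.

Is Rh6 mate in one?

After Rh6: white king on h8; in check: yes, from the black rook on h6.
White has 1 legal reply: Kg8.
In check but a legal move exists → not checkmate.

no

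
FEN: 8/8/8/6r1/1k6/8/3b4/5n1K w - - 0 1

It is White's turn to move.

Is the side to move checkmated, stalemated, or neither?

White to move; white king on h1.
In check: no.
King squares — g1: attacked by Rg5; g2: attacked by Rg5; h2: attacked by Nf1.
Legal moves for White: none.
Not in check and no legal moves → stalemate.

stalemate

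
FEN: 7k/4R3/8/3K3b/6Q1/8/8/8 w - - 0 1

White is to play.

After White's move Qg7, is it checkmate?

After Qg7: black king on h8; in check: yes, from the white queen on g7.
King squares — g7: attacked by Re7; h7: attacked by Qg7; g8: attacked by Qg7.
Black has no legal moves → checkmate.

yes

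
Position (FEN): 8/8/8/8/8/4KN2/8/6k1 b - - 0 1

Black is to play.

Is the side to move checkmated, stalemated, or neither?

Black to move; black king on g1.
In check: yes, from the white knight on f3.
Legal moves for Black: Kg2, Kh1, Kf1.
Black is in check but has 3 legal moves → neither.

neither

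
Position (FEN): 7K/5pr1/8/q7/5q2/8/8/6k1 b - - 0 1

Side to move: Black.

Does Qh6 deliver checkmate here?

After Qh6: white king on h8; in check: yes, from the black queen on h6.
King squares — g7: attacked by Qh6; h7: attacked by Qh6; g8: attacked by Rg7.
White has no legal moves → checkmate.

yes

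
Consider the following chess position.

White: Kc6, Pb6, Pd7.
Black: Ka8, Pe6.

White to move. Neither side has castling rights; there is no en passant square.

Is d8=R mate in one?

yes

After d8=R: black king on a8; in check: yes, from the white rook on d8.
King squares — a7: attacked by Pb6; b7: attacked by Kc6; b8: attacked by Rd8.
Black has no legal moves → checkmate.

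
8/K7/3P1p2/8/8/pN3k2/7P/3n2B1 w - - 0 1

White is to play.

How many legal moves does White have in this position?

White to move; king on a7.
In check: no.
Legal moves: Kb8, Ka8, Kb7, Kb6, Ka6, Nc5, Na5, Nd4+, Nd2+, Nc1, Na1, Bb6, Bc5, Bd4, Be3, Bf2, d7, h3, h4.
Count: 19.

19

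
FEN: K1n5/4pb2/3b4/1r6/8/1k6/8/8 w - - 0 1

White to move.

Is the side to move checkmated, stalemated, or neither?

White to move; white king on a8.
In check: no.
King squares — a7: attacked by Nc8; b7: attacked by Rb5; b8: attacked by Rb5.
Legal moves for White: none.
Not in check and no legal moves → stalemate.

stalemate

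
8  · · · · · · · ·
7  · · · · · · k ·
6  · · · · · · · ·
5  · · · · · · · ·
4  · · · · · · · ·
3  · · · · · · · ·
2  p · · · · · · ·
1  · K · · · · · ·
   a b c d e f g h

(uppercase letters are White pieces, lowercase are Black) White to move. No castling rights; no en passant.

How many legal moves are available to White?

White to move; king on b1.
In check: yes, from the black pawn on a2.
Legal moves: Kc2, Kb2, Kxa2, Kc1, Ka1.
Count: 5.

5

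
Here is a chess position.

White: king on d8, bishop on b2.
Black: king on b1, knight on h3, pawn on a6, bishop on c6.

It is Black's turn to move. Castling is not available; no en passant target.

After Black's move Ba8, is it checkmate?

no

After Ba8: white king on d8; in check: no.
White is not in check, so this cannot be checkmate.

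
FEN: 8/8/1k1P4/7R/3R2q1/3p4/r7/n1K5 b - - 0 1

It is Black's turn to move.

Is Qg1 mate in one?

After Qg1: white king on c1; in check: yes, from the black queen on g1.
King squares — b1: attacked by Qg1; d1: attacked by Qg1; b2: attacked by Ra2; c2: attacked by Na1; d2: attacked by Ra2.
White has no legal moves → checkmate.

yes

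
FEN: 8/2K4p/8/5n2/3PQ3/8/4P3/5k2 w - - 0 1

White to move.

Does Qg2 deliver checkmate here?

no

After Qg2: black king on f1; in check: yes, from the white queen on g2.
Black has 2 legal replies: Kxg2, Ke1.
In check but a legal move exists → not checkmate.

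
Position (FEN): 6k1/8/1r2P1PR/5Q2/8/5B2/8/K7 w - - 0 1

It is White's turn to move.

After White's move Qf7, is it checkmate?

After Qf7: black king on g8; in check: yes, from the white queen on f7.
King squares — f7: attacked by Pe6; g7: attacked by Qf7; h7: attacked by Pg6; f8: attacked by Qf7; h8: attacked by Rh6.
Black has no legal moves → checkmate.

yes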